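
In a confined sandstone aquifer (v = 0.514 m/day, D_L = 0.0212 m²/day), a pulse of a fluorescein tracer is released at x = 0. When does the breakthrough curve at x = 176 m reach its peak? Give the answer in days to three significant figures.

342 days

For the 1D instantaneous-source solution, setting ∂C/∂t = 0 at fixed x gives v²t² + 2Dt − x² = 0, so t = (√(D² + v²x²) − D)/v².
√(D² + v²x²) = √(0.0212² + 0.514² × 176²) = 90.46; v² = 0.264196.
t = (90.46 − 0.0212)/0.264196 = 342 days (vs. the pure-advection estimate x/v = 342 d).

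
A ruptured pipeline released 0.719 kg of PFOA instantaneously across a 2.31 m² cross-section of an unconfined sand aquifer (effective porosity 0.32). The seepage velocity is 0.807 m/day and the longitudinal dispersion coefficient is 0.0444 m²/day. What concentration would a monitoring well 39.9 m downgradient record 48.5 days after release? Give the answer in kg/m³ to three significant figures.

For an instantaneous plane source, C(x,t) = M/(n_e·A·√(4πDt)) · exp(−(x−vt)²/(4Dt)), with n_e·A the pore (flow) area.
Plume center vt = 0.807 × 48.5 = 39.1395 m, so the well at 39.9 m is 0.7605 m downgradient of the peak.
√(4πDt) = 5.202 m, giving peak height M/(n_e·A·√(4πDt)) = 0.719/(0.32 × 2.31 × 5.202) = 0.1870 kg/m³.
(x−vt)²/(4Dt) = (0.7605)²/(4 × 0.0444 × 48.5) = 0.06715; exp(−0.06715) = 0.9351.
C = 0.1870 × 0.9351 = 0.175 kg/m³.

0.175 kg/m³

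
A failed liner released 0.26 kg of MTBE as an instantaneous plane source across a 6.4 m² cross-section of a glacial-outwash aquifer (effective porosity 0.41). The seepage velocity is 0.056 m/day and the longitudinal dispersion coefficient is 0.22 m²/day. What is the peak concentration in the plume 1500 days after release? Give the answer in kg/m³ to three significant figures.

The peak of an instantaneous 1D plume sits at x = vt; there the Gaussian factor is 1 and C_max = M/(n_e·A·√(4πDt)), where n_e·A is the pore area the mass is dissolved in.
√(4πDt) = √(4π × 0.22 × 1500) = 64.40 m, so C_max = 0.26/(0.41 × 6.4 × 64.40) = 0.00154 kg/m³.

0.00154 kg/m³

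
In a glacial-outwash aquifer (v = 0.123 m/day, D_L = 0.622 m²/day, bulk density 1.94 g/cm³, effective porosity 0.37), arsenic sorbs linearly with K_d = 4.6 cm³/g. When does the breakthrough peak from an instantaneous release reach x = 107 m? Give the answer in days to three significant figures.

20800 days

Retardation factor R = 1 + ρ_b·K_d/n = 1 + 1.94 × 4.6/0.37 = 25.12.
Sorption retards both mechanisms: v_R = v/R = 0.004896 m/day, D_R = D/R = 0.02476 m²/day.
Peak time from v_R²t² + 2D_R t − x² = 0: t = (√(D_R² + v_R²x²) − D_R)/v_R².
√(D_R² + v_R²x²) = √(0.02476² + 0.004896² × 107²) = 0.5245; v_R² = 2.397e-05.
t = (0.5245 − 0.02476)/2.397e-05 = 20800 days.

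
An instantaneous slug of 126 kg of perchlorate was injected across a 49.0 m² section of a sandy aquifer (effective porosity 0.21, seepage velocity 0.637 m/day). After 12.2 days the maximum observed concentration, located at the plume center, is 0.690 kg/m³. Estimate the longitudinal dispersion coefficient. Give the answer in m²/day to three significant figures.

At the plume center C_max = M/(n_e·A·√(4πDt)), so D = M²/(4πt·(n_e·A·C_max)²).
n_e·A·C_max = 0.21 × 49.0 × 0.690 = 7.100 kg/m.
D = 126²/(4π × 12.2 × 7.100²) = 2.05 m²/day.

2.05 m²/day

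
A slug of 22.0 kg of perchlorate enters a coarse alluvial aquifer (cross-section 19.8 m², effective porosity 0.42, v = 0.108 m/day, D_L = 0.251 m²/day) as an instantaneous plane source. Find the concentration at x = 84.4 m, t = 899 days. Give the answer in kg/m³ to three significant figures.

For an instantaneous plane source, C(x,t) = M/(n_e·A·√(4πDt)) · exp(−(x−vt)²/(4Dt)), with n_e·A the pore (flow) area.
Plume center vt = 0.108 × 899 = 97.092 m, so the well at 84.4 m is 12.692 m upgradient of the peak.
√(4πDt) = 53.25 m, giving peak height M/(n_e·A·√(4πDt)) = 22.0/(0.42 × 19.8 × 53.25) = 0.04968 kg/m³.
(x−vt)²/(4Dt) = (-12.692)²/(4 × 0.251 × 899) = 0.1785; exp(−0.1785) = 0.8365.
C = 0.04968 × 0.8365 = 0.0416 kg/m³.

0.0416 kg/m³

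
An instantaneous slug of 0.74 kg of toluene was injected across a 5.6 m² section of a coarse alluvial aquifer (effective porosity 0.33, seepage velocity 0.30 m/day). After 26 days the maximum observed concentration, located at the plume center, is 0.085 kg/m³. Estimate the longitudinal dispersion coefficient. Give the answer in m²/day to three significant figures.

At the plume center C_max = M/(n_e·A·√(4πDt)), so D = M²/(4πt·(n_e·A·C_max)²).
n_e·A·C_max = 0.33 × 5.6 × 0.085 = 0.1571 kg/m.
D = 0.74²/(4π × 26 × 0.1571²) = 0.0679 m²/day.

0.0679 m²/day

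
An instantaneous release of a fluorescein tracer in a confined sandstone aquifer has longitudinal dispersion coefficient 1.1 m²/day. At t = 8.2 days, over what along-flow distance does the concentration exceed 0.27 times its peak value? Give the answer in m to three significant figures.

The plume is Gaussian with σ = √(2Dt) = √(2 × 1.1 × 8.2) = 4.247 m.
C/C_peak = exp(−Δx²/(2σ²)) = 0.27 ⇒ Δx = σ·√(−2 ln 0.27) = 4.247 × 1.618 = 6.872 m.
Width = 2Δx = 13.7 m.

13.7 m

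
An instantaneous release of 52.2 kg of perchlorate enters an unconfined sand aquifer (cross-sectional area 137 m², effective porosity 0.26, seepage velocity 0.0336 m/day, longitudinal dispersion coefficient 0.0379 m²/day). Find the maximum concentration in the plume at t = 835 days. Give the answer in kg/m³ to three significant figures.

The peak of an instantaneous 1D plume sits at x = vt; there the Gaussian factor is 1 and C_max = M/(n_e·A·√(4πDt)), where n_e·A is the pore area the mass is dissolved in.
√(4πDt) = √(4π × 0.0379 × 835) = 19.94 m, so C_max = 52.2/(0.26 × 137 × 19.94) = 0.0735 kg/m³.

0.0735 kg/m³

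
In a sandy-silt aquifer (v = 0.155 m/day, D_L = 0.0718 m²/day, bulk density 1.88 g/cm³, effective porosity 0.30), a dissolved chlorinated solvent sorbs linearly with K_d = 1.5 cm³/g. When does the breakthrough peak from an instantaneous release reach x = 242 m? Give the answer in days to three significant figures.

Retardation factor R = 1 + ρ_b·K_d/n = 1 + 1.88 × 1.5/0.30 = 10.40.
Sorption retards both mechanisms: v_R = v/R = 0.01490 m/day, D_R = D/R = 0.006904 m²/day.
Peak time from v_R²t² + 2D_R t − x² = 0: t = (√(D_R² + v_R²x²) − D_R)/v_R².
√(D_R² + v_R²x²) = √(0.006904² + 0.01490² × 242²) = 3.606; v_R² = 0.0002220.
t = (3.606 − 0.006904)/0.0002220 = 16200 days.

16200 days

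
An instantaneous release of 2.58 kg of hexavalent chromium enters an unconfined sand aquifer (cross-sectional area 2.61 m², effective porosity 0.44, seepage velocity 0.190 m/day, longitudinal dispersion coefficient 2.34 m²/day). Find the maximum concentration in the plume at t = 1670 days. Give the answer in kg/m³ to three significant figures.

0.0101 kg/m³

The peak of an instantaneous 1D plume sits at x = vt; there the Gaussian factor is 1 and C_max = M/(n_e·A·√(4πDt)), where n_e·A is the pore area the mass is dissolved in.
√(4πDt) = √(4π × 2.34 × 1670) = 221.6 m, so C_max = 2.58/(0.44 × 2.61 × 221.6) = 0.0101 kg/m³.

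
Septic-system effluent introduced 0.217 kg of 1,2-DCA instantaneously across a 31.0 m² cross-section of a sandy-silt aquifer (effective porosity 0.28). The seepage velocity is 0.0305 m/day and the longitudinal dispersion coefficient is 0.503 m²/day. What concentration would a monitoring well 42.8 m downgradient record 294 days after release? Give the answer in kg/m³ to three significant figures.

For an instantaneous plane source, C(x,t) = M/(n_e·A·√(4πDt)) · exp(−(x−vt)²/(4Dt)), with n_e·A the pore (flow) area.
Plume center vt = 0.0305 × 294 = 8.967 m, so the well at 42.8 m is 33.833 m downgradient of the peak.
√(4πDt) = 43.11 m, giving peak height M/(n_e·A·√(4πDt)) = 0.217/(0.28 × 31.0 × 43.11) = 0.0005799 kg/m³.
(x−vt)²/(4Dt) = (33.833)²/(4 × 0.503 × 294) = 1.935; exp(−1.935) = 0.1444.
C = 0.0005799 × 0.1444 = 8.37e-05 kg/m³.

8.37e-05 kg/m³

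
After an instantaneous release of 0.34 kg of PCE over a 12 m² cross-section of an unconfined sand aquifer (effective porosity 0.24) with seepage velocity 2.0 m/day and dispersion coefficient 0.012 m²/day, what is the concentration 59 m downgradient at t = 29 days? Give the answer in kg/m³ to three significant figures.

For an instantaneous plane source, C(x,t) = M/(n_e·A·√(4πDt)) · exp(−(x−vt)²/(4Dt)), with n_e·A the pore (flow) area.
Plume center vt = 2.0 × 29 = 58 m, so the well at 59 m is 1 m downgradient of the peak.
√(4πDt) = 2.091 m, giving peak height M/(n_e·A·√(4πDt)) = 0.34/(0.24 × 12 × 2.091) = 0.05646 kg/m³.
(x−vt)²/(4Dt) = (1)²/(4 × 0.012 × 29) = 0.7184; exp(−0.7184) = 0.4875.
C = 0.05646 × 0.4875 = 0.0275 kg/m³.

0.0275 kg/m³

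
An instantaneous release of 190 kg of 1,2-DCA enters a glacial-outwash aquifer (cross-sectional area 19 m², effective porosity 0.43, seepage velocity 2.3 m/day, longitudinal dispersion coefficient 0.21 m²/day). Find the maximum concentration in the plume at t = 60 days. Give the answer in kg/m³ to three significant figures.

1.85 kg/m³

The peak of an instantaneous 1D plume sits at x = vt; there the Gaussian factor is 1 and C_max = M/(n_e·A·√(4πDt)), where n_e·A is the pore area the mass is dissolved in.
√(4πDt) = √(4π × 0.21 × 60) = 12.58 m, so C_max = 190/(0.43 × 19 × 12.58) = 1.85 kg/m³.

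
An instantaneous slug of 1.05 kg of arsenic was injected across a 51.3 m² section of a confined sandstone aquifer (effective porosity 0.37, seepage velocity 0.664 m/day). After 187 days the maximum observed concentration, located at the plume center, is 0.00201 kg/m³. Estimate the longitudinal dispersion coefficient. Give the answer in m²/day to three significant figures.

At the plume center C_max = M/(n_e·A·√(4πDt)), so D = M²/(4πt·(n_e·A·C_max)²).
n_e·A·C_max = 0.37 × 51.3 × 0.00201 = 0.03815 kg/m.
D = 1.05²/(4π × 187 × 0.03815²) = 0.322 m²/day.

0.322 m²/day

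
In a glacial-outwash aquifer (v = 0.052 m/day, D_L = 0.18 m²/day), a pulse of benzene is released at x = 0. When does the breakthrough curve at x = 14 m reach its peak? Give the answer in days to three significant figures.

For the 1D instantaneous-source solution, setting ∂C/∂t = 0 at fixed x gives v²t² + 2Dt − x² = 0, so t = (√(D² + v²x²) − D)/v².
√(D² + v²x²) = √(0.18² + 0.052² × 14²) = 0.7499; v² = 0.002704.
t = (0.7499 − 0.18)/0.002704 = 211 days (vs. the pure-advection estimate x/v = 269 d).

211 days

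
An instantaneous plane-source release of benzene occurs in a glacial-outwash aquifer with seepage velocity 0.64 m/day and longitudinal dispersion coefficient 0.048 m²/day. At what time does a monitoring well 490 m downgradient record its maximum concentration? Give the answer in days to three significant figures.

766 days

For the 1D instantaneous-source solution, setting ∂C/∂t = 0 at fixed x gives v²t² + 2Dt − x² = 0, so t = (√(D² + v²x²) − D)/v².
√(D² + v²x²) = √(0.048² + 0.64² × 490²) = 313.6; v² = 0.4096.
t = (313.6 − 0.048)/0.4096 = 766 days (vs. the pure-advection estimate x/v = 766 d).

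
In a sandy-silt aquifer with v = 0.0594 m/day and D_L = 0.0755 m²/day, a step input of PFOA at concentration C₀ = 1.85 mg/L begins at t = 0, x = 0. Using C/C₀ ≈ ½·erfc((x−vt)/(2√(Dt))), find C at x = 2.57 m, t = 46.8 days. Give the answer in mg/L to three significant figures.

For a continuous step input, C/C₀ ≈ ½·erfc((x−vt)/(2√(Dt))).
vt = 0.0594 × 46.8 = 2.77992 m and 2√(Dt) = 2√(0.0755 × 46.8) = 3.759 m.
Argument (x−vt)/(2√(Dt)) = (2.57 − 2.77992)/3.759 = -0.05584; ½·erfc(-0.05584) = 0.5315.
C = 1.85 × 0.5315 = 0.983 mg/L.

0.983 mg/L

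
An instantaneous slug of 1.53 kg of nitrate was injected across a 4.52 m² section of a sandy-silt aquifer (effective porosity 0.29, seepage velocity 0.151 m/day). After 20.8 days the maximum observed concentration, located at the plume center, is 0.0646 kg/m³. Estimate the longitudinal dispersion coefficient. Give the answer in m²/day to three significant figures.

At the plume center C_max = M/(n_e·A·√(4πDt)), so D = M²/(4πt·(n_e·A·C_max)²).
n_e·A·C_max = 0.29 × 4.52 × 0.0646 = 0.08468 kg/m.
D = 1.53²/(4π × 20.8 × 0.08468²) = 1.25 m²/day.

1.25 m²/day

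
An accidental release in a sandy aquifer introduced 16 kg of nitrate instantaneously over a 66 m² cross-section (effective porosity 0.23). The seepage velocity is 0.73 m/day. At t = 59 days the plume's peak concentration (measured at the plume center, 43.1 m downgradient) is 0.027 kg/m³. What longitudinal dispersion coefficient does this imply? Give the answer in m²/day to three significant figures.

At the plume center C_max = M/(n_e·A·√(4πDt)), so D = M²/(4πt·(n_e·A·C_max)²).
n_e·A·C_max = 0.23 × 66 × 0.027 = 0.4099 kg/m.
D = 16²/(4π × 59 × 0.4099²) = 2.06 m²/day.

2.06 m²/day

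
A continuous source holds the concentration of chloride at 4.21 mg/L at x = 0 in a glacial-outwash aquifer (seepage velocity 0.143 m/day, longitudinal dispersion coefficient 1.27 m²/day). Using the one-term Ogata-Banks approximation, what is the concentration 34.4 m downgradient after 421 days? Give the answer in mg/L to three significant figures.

3.30 mg/L

For a continuous step input, C/C₀ ≈ ½·erfc((x−vt)/(2√(Dt))).
vt = 0.143 × 421 = 60.203 m and 2√(Dt) = 2√(1.27 × 421) = 46.25 m.
Argument (x−vt)/(2√(Dt)) = (34.4 − 60.203)/46.25 = -0.5579; ½·erfc(-0.5579) = 0.7849.
C = 4.21 × 0.7849 = 3.30 mg/L.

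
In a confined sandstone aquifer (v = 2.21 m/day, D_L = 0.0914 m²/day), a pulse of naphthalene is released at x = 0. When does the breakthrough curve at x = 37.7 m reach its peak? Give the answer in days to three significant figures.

17.0 days

For the 1D instantaneous-source solution, setting ∂C/∂t = 0 at fixed x gives v²t² + 2Dt − x² = 0, so t = (√(D² + v²x²) − D)/v².
√(D² + v²x²) = √(0.0914² + 2.21² × 37.7²) = 83.32; v² = 4.8841.
t = (83.32 − 0.0914)/4.8841 = 17.0 days (vs. the pure-advection estimate x/v = 17.1 d).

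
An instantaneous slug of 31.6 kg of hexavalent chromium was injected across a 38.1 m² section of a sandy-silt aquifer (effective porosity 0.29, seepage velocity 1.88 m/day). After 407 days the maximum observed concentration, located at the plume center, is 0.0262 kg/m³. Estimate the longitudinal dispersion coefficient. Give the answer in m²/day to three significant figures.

2.33 m²/day

At the plume center C_max = M/(n_e·A·√(4πDt)), so D = M²/(4πt·(n_e·A·C_max)²).
n_e·A·C_max = 0.29 × 38.1 × 0.0262 = 0.2895 kg/m.
D = 31.6²/(4π × 407 × 0.2895²) = 2.33 m²/day.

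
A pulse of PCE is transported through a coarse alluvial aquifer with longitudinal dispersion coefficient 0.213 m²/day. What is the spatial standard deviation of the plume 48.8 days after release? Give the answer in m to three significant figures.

4.56 m

Dispersive spreading gives a Gaussian with σ² = 2Dt; advection only shifts the center.
σ = √(2 × 0.213 × 48.8) = 4.56 m.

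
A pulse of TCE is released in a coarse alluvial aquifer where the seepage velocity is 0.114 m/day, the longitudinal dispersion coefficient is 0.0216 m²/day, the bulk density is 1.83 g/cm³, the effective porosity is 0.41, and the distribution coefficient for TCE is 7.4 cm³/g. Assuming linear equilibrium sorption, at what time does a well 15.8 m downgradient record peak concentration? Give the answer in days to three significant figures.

Retardation factor R = 1 + ρ_b·K_d/n = 1 + 1.83 × 7.4/0.41 = 34.03.
Sorption retards both mechanisms: v_R = v/R = 0.003350 m/day, D_R = D/R = 0.0006347 m²/day.
Peak time from v_R²t² + 2D_R t − x² = 0: t = (√(D_R² + v_R²x²) − D_R)/v_R².
√(D_R² + v_R²x²) = √(0.0006347² + 0.003350² × 15.8²) = 0.05293; v_R² = 1.122e-05.
t = (0.05293 − 0.0006347)/1.122e-05 = 4660 days.

4660 days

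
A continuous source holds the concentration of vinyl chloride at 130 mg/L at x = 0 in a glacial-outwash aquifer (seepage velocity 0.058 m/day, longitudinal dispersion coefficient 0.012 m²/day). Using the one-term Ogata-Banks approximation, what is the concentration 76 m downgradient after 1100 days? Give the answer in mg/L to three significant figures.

For a continuous step input, C/C₀ ≈ ½·erfc((x−vt)/(2√(Dt))).
vt = 0.058 × 1100 = 63.8 m and 2√(Dt) = 2√(0.012 × 1100) = 7.266 m.
Argument (x−vt)/(2√(Dt)) = (76 − 63.8)/7.266 = 1.679; ½·erfc(1.679) = 0.008787.
C = 130 × 0.008787 = 1.14 mg/L.

1.14 mg/L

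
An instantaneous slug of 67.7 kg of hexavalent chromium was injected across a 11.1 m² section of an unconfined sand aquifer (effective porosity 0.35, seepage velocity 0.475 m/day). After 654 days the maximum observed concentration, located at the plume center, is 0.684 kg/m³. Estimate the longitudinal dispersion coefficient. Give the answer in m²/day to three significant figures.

At the plume center C_max = M/(n_e·A·√(4πDt)), so D = M²/(4πt·(n_e·A·C_max)²).
n_e·A·C_max = 0.35 × 11.1 × 0.684 = 2.657 kg/m.
D = 67.7²/(4π × 654 × 2.657²) = 0.0790 m²/day.

0.0790 m²/day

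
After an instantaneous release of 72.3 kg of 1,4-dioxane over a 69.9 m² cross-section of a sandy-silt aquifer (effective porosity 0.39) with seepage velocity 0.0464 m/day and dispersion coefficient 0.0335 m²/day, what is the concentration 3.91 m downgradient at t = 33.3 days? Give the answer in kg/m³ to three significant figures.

0.202 kg/m³

For an instantaneous plane source, C(x,t) = M/(n_e·A·√(4πDt)) · exp(−(x−vt)²/(4Dt)), with n_e·A the pore (flow) area.
Plume center vt = 0.0464 × 33.3 = 1.54512 m, so the well at 3.91 m is 2.36488 m downgradient of the peak.
√(4πDt) = 3.744 m, giving peak height M/(n_e·A·√(4πDt)) = 72.3/(0.39 × 69.9 × 3.744) = 0.7084 kg/m³.
(x−vt)²/(4Dt) = (2.36488)²/(4 × 0.0335 × 33.3) = 1.253; exp(−1.253) = 0.2856.
C = 0.7084 × 0.2856 = 0.202 kg/m³.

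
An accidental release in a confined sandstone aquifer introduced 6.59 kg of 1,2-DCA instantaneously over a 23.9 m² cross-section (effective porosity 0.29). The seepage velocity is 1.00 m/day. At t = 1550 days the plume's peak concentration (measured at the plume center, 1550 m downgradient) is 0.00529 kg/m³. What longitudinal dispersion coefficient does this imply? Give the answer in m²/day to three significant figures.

At the plume center C_max = M/(n_e·A·√(4πDt)), so D = M²/(4πt·(n_e·A·C_max)²).
n_e·A·C_max = 0.29 × 23.9 × 0.00529 = 0.03666 kg/m.
D = 6.59²/(4π × 1550 × 0.03666²) = 1.66 m²/day.

1.66 m²/day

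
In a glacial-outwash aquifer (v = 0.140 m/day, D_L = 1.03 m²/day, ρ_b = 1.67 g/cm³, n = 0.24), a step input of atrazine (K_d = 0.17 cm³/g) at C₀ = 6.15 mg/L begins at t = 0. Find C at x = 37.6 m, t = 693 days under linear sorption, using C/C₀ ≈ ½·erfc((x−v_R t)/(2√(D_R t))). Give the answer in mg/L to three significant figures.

Retardation factor R = 1 + ρ_b·K_d/n = 1 + 1.67 × 0.17/0.24 = 2.183.
Sorption retards both mechanisms: v_R = v/R = 0.06413 m/day, D_R = D/R = 0.4718 m²/day.
v_R·t = 0.06413 × 693 = 44.44209 m; 2√(D_R t) = 36.16 m; argument = (37.6 − 44.44209)/36.16 = -0.1892.
C = C₀ × ½·erfc(-0.1892) = 6.15 × 0.6055 = 3.72 mg/L.

3.72 mg/L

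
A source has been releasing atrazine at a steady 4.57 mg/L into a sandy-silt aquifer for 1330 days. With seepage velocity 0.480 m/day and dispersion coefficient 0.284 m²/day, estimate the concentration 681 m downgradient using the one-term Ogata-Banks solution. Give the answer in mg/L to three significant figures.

For a continuous step input, C/C₀ ≈ ½·erfc((x−vt)/(2√(Dt))).
vt = 0.480 × 1330 = 638.4 m and 2√(Dt) = 2√(0.284 × 1330) = 38.87 m.
Argument (x−vt)/(2√(Dt)) = (681 − 638.4)/38.87 = 1.096; ½·erfc(1.096) = 0.06057.
C = 4.57 × 0.06057 = 0.277 mg/L.

0.277 mg/L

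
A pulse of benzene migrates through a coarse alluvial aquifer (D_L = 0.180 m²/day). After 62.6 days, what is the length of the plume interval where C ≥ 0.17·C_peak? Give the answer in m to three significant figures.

17.9 m

The plume is Gaussian with σ = √(2Dt) = √(2 × 0.180 × 62.6) = 4.747 m.
C/C_peak = exp(−Δx²/(2σ²)) = 0.17 ⇒ Δx = σ·√(−2 ln 0.17) = 4.747 × 1.883 = 8.939 m.
Width = 2Δx = 17.9 m.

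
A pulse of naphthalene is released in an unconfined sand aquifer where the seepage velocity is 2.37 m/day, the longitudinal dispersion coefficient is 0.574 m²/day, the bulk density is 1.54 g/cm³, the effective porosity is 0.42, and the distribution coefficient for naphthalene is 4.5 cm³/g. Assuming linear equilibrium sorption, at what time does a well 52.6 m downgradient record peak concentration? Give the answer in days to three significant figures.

387 days

Retardation factor R = 1 + ρ_b·K_d/n = 1 + 1.54 × 4.5/0.42 = 17.50.
Sorption retards both mechanisms: v_R = v/R = 0.1354 m/day, D_R = D/R = 0.03280 m²/day.
Peak time from v_R²t² + 2D_R t − x² = 0: t = (√(D_R² + v_R²x²) − D_R)/v_R².
√(D_R² + v_R²x²) = √(0.03280² + 0.1354² × 52.6²) = 7.122; v_R² = 0.01833.
t = (7.122 − 0.03280)/0.01833 = 387 days.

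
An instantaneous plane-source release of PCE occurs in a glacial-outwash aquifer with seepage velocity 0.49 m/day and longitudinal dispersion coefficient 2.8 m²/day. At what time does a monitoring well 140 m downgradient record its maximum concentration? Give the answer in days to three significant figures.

274 days

For the 1D instantaneous-source solution, setting ∂C/∂t = 0 at fixed x gives v²t² + 2Dt − x² = 0, so t = (√(D² + v²x²) − D)/v².
√(D² + v²x²) = √(2.8² + 0.49² × 140²) = 68.66; v² = 0.2401.
t = (68.66 − 2.8)/0.2401 = 274 days (vs. the pure-advection estimate x/v = 286 d).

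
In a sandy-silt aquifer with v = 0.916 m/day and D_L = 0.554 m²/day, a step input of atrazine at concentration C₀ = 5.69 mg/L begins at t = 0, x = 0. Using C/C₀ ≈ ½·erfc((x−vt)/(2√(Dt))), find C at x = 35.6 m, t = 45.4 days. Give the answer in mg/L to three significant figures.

For a continuous step input, C/C₀ ≈ ½·erfc((x−vt)/(2√(Dt))).
vt = 0.916 × 45.4 = 41.5864 m and 2√(Dt) = 2√(0.554 × 45.4) = 10.03 m.
Argument (x−vt)/(2√(Dt)) = (35.6 − 41.5864)/10.03 = -0.5968; ½·erfc(-0.5968) = 0.8007.
C = 5.69 × 0.8007 = 4.56 mg/L.

4.56 mg/L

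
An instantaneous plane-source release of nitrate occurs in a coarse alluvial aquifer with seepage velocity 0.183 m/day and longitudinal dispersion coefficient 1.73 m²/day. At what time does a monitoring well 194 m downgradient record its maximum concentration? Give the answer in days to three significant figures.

For the 1D instantaneous-source solution, setting ∂C/∂t = 0 at fixed x gives v²t² + 2Dt − x² = 0, so t = (√(D² + v²x²) − D)/v².
√(D² + v²x²) = √(1.73² + 0.183² × 194²) = 35.54; v² = 0.033489.
t = (35.54 − 1.73)/0.033489 = 1010 days (vs. the pure-advection estimate x/v = 1060 d).

1010 days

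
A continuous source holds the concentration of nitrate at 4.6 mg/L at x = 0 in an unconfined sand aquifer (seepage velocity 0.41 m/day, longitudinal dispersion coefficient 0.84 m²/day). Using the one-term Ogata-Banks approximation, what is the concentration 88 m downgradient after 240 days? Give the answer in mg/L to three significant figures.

For a continuous step input, C/C₀ ≈ ½·erfc((x−vt)/(2√(Dt))).
vt = 0.41 × 240 = 98.4 m and 2√(Dt) = 2√(0.84 × 240) = 28.40 m.
Argument (x−vt)/(2√(Dt)) = (88 − 98.4)/28.40 = -0.3662; ½·erfc(-0.3662) = 0.6977.
C = 4.6 × 0.6977 = 3.21 mg/L.

3.21 mg/L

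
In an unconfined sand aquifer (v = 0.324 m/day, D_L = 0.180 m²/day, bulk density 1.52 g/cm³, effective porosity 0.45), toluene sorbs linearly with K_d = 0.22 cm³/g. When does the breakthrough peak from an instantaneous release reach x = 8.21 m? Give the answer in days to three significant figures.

41.3 days

Retardation factor R = 1 + ρ_b·K_d/n = 1 + 1.52 × 0.22/0.45 = 1.743.
Sorption retards both mechanisms: v_R = v/R = 0.1859 m/day, D_R = D/R = 0.1033 m²/day.
Peak time from v_R²t² + 2D_R t − x² = 0: t = (√(D_R² + v_R²x²) − D_R)/v_R².
√(D_R² + v_R²x²) = √(0.1033² + 0.1859² × 8.21²) = 1.530; v_R² = 0.03456.
t = (1.530 − 0.1033)/0.03456 = 41.3 days.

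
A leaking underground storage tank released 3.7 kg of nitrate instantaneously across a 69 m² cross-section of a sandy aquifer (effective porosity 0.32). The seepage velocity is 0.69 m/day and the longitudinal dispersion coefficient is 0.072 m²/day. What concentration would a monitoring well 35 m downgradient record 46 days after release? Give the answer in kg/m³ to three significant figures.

0.0116 kg/m³

For an instantaneous plane source, C(x,t) = M/(n_e·A·√(4πDt)) · exp(−(x−vt)²/(4Dt)), with n_e·A the pore (flow) area.
Plume center vt = 0.69 × 46 = 31.74 m, so the well at 35 m is 3.26 m downgradient of the peak.
√(4πDt) = 6.451 m, giving peak height M/(n_e·A·√(4πDt)) = 3.7/(0.32 × 69 × 6.451) = 0.02598 kg/m³.
(x−vt)²/(4Dt) = (3.26)²/(4 × 0.072 × 46) = 0.8022; exp(−0.8022) = 0.4483.
C = 0.02598 × 0.4483 = 0.0116 kg/m³.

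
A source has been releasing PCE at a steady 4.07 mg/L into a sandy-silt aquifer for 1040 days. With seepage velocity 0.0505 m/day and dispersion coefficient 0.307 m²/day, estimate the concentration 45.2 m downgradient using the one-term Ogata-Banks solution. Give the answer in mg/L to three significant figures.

2.50 mg/L

For a continuous step input, C/C₀ ≈ ½·erfc((x−vt)/(2√(Dt))).
vt = 0.0505 × 1040 = 52.52 m and 2√(Dt) = 2√(0.307 × 1040) = 35.74 m.
Argument (x−vt)/(2√(Dt)) = (45.2 − 52.52)/35.74 = -0.2048; ½·erfc(-0.2048) = 0.6140.
C = 4.07 × 0.6140 = 2.50 mg/L.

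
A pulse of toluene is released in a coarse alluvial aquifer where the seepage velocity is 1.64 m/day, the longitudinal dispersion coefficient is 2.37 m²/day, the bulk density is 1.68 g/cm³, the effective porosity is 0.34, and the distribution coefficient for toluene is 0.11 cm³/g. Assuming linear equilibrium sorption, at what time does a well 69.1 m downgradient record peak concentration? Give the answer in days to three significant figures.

Retardation factor R = 1 + ρ_b·K_d/n = 1 + 1.68 × 0.11/0.34 = 1.544.
Sorption retards both mechanisms: v_R = v/R = 1.062 m/day, D_R = D/R = 1.535 m²/day.
Peak time from v_R²t² + 2D_R t − x² = 0: t = (√(D_R² + v_R²x²) − D_R)/v_R².
√(D_R² + v_R²x²) = √(1.535² + 1.062² × 69.1²) = 73.40; v_R² = 1.128.
t = (73.40 − 1.535)/1.128 = 63.7 days.

63.7 days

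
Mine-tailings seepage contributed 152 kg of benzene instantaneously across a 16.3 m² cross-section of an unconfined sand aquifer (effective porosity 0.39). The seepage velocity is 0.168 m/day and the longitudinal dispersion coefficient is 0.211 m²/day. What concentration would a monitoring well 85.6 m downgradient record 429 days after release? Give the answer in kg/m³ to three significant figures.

0.428 kg/m³

For an instantaneous plane source, C(x,t) = M/(n_e·A·√(4πDt)) · exp(−(x−vt)²/(4Dt)), with n_e·A the pore (flow) area.
Plume center vt = 0.168 × 429 = 72.072 m, so the well at 85.6 m is 13.528 m downgradient of the peak.
√(4πDt) = 33.73 m, giving peak height M/(n_e·A·√(4πDt)) = 152/(0.39 × 16.3 × 33.73) = 0.7089 kg/m³.
(x−vt)²/(4Dt) = (13.528)²/(4 × 0.211 × 429) = 0.5054; exp(−0.5054) = 0.6033.
C = 0.7089 × 0.6033 = 0.428 kg/m³.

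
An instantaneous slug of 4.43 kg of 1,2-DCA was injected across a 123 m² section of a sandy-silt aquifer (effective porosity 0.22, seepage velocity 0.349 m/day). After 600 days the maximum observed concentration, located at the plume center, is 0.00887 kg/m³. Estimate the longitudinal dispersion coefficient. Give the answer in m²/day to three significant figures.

0.0452 m²/day

At the plume center C_max = M/(n_e·A·√(4πDt)), so D = M²/(4πt·(n_e·A·C_max)²).
n_e·A·C_max = 0.22 × 123 × 0.00887 = 0.2400 kg/m.
D = 4.43²/(4π × 600 × 0.2400²) = 0.0452 m²/day.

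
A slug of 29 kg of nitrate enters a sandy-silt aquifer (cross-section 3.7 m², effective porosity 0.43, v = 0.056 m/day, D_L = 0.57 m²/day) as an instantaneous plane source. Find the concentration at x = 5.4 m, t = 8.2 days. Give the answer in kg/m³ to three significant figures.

For an instantaneous plane source, C(x,t) = M/(n_e·A·√(4πDt)) · exp(−(x−vt)²/(4Dt)), with n_e·A the pore (flow) area.
Plume center vt = 0.056 × 8.2 = 0.4592 m, so the well at 5.4 m is 4.9408 m downgradient of the peak.
√(4πDt) = 7.664 m, giving peak height M/(n_e·A·√(4πDt)) = 29/(0.43 × 3.7 × 7.664) = 2.378 kg/m³.
(x−vt)²/(4Dt) = (4.9408)²/(4 × 0.57 × 8.2) = 1.306; exp(−1.306) = 0.2709.
C = 2.378 × 0.2709 = 0.644 kg/m³.

0.644 kg/m³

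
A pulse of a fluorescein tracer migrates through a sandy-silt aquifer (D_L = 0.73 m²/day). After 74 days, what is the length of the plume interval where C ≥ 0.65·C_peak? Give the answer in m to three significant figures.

The plume is Gaussian with σ = √(2Dt) = √(2 × 0.73 × 74) = 10.39 m.
C/C_peak = exp(−Δx²/(2σ²)) = 0.65 ⇒ Δx = σ·√(−2 ln 0.65) = 10.39 × 0.9282 = 9.644 m.
Width = 2Δx = 19.3 m.

19.3 m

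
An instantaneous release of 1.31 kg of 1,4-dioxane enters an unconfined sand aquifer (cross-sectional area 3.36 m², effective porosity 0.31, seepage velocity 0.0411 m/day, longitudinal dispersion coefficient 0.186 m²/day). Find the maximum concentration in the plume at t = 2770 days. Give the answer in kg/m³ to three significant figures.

The peak of an instantaneous 1D plume sits at x = vt; there the Gaussian factor is 1 and C_max = M/(n_e·A·√(4πDt)), where n_e·A is the pore area the mass is dissolved in.
√(4πDt) = √(4π × 0.186 × 2770) = 80.46 m, so C_max = 1.31/(0.31 × 3.36 × 80.46) = 0.0156 kg/m³.

0.0156 kg/m³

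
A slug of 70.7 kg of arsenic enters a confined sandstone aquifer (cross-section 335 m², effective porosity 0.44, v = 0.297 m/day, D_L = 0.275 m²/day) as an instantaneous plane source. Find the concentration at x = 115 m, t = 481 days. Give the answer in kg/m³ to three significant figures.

0.00271 kg/m³

For an instantaneous plane source, C(x,t) = M/(n_e·A·√(4πDt)) · exp(−(x−vt)²/(4Dt)), with n_e·A the pore (flow) area.
Plume center vt = 0.297 × 481 = 142.857 m, so the well at 115 m is 27.857 m upgradient of the peak.
√(4πDt) = 40.77 m, giving peak height M/(n_e·A·√(4πDt)) = 70.7/(0.44 × 335 × 40.77) = 0.01176 kg/m³.
(x−vt)²/(4Dt) = (-27.857)²/(4 × 0.275 × 481) = 1.467; exp(−1.467) = 0.2306.
C = 0.01176 × 0.2306 = 0.00271 kg/m³.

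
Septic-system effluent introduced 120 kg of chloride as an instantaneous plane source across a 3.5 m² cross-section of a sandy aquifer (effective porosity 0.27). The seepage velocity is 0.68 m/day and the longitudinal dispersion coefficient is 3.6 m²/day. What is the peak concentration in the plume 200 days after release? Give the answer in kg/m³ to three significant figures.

The peak of an instantaneous 1D plume sits at x = vt; there the Gaussian factor is 1 and C_max = M/(n_e·A·√(4πDt)), where n_e·A is the pore area the mass is dissolved in.
√(4πDt) = √(4π × 3.6 × 200) = 95.12 m, so C_max = 120/(0.27 × 3.5 × 95.12) = 1.33 kg/m³.

1.33 kg/m³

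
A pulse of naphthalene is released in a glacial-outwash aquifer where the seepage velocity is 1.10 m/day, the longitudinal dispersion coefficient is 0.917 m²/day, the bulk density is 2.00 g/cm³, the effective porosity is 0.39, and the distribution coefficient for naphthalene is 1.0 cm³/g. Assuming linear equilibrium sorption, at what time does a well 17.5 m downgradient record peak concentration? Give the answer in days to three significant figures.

93.0 days

Retardation factor R = 1 + ρ_b·K_d/n = 1 + 2.00 × 1.0/0.39 = 6.128.
Sorption retards both mechanisms: v_R = v/R = 0.1795 m/day, D_R = D/R = 0.1496 m²/day.
Peak time from v_R²t² + 2D_R t − x² = 0: t = (√(D_R² + v_R²x²) − D_R)/v_R².
√(D_R² + v_R²x²) = √(0.1496² + 0.1795² × 17.5²) = 3.145; v_R² = 0.03222.
t = (3.145 − 0.1496)/0.03222 = 93.0 days.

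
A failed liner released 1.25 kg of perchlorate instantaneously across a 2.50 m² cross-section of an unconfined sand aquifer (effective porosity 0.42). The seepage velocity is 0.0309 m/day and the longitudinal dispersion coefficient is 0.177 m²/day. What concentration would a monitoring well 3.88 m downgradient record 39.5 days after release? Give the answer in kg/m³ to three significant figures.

0.0986 kg/m³

For an instantaneous plane source, C(x,t) = M/(n_e·A·√(4πDt)) · exp(−(x−vt)²/(4Dt)), with n_e·A the pore (flow) area.
Plume center vt = 0.0309 × 39.5 = 1.22055 m, so the well at 3.88 m is 2.65945 m downgradient of the peak.
√(4πDt) = 9.373 m, giving peak height M/(n_e·A·√(4πDt)) = 1.25/(0.42 × 2.50 × 9.373) = 0.1270 kg/m³.
(x−vt)²/(4Dt) = (2.65945)²/(4 × 0.177 × 39.5) = 0.2529; exp(−0.2529) = 0.7765.
C = 0.1270 × 0.7765 = 0.0986 kg/m³.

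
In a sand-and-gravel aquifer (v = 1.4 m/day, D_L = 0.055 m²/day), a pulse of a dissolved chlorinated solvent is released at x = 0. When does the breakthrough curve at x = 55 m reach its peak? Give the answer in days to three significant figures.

39.3 days

For the 1D instantaneous-source solution, setting ∂C/∂t = 0 at fixed x gives v²t² + 2Dt − x² = 0, so t = (√(D² + v²x²) − D)/v².
√(D² + v²x²) = √(0.055² + 1.4² × 55²) = 77.00; v² = 1.96.
t = (77.00 − 0.055)/1.96 = 39.3 days (vs. the pure-advection estimate x/v = 39.3 d).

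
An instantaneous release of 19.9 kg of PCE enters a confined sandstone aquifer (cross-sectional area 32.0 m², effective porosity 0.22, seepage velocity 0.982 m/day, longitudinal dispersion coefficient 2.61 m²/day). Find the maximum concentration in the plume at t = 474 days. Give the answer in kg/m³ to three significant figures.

0.0227 kg/m³

The peak of an instantaneous 1D plume sits at x = vt; there the Gaussian factor is 1 and C_max = M/(n_e·A·√(4πDt)), where n_e·A is the pore area the mass is dissolved in.
√(4πDt) = √(4π × 2.61 × 474) = 124.7 m, so C_max = 19.9/(0.22 × 32.0 × 124.7) = 0.0227 kg/m³.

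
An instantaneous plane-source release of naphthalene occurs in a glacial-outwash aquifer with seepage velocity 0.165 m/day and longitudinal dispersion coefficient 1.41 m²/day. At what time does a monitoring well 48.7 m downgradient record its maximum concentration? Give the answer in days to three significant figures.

For the 1D instantaneous-source solution, setting ∂C/∂t = 0 at fixed x gives v²t² + 2Dt − x² = 0, so t = (√(D² + v²x²) − D)/v².
√(D² + v²x²) = √(1.41² + 0.165² × 48.7²) = 8.158; v² = 0.027225.
t = (8.158 − 1.41)/0.027225 = 248 days (vs. the pure-advection estimate x/v = 295 d).

248 days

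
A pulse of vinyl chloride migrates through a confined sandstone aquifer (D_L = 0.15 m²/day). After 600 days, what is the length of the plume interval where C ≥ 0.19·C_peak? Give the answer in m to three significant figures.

48.9 m

The plume is Gaussian with σ = √(2Dt) = √(2 × 0.15 × 600) = 13.42 m.
C/C_peak = exp(−Δx²/(2σ²)) = 0.19 ⇒ Δx = σ·√(−2 ln 0.19) = 13.42 × 1.822 = 24.45 m.
Width = 2Δx = 48.9 m.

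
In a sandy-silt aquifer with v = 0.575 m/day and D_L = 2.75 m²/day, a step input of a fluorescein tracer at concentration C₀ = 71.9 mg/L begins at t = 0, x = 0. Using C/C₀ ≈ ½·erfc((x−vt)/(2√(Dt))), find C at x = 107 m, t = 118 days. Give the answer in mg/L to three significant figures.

For a continuous step input, C/C₀ ≈ ½·erfc((x−vt)/(2√(Dt))).
vt = 0.575 × 118 = 67.85 m and 2√(Dt) = 2√(2.75 × 118) = 36.03 m.
Argument (x−vt)/(2√(Dt)) = (107 − 67.85)/36.03 = 1.087; ½·erfc(1.087) = 0.06212.
C = 71.9 × 0.06212 = 4.47 mg/L.

4.47 mg/L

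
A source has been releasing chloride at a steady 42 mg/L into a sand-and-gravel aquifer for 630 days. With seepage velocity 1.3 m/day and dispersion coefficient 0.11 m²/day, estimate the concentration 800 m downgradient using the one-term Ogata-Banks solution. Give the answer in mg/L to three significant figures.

For a continuous step input, C/C₀ ≈ ½·erfc((x−vt)/(2√(Dt))).
vt = 1.3 × 630 = 819 m and 2√(Dt) = 2√(0.11 × 630) = 16.65 m.
Argument (x−vt)/(2√(Dt)) = (800 − 819)/16.65 = -1.141; ½·erfc(-1.141) = 0.9467.
C = 42 × 0.9467 = 39.8 mg/L.

39.8 mg/L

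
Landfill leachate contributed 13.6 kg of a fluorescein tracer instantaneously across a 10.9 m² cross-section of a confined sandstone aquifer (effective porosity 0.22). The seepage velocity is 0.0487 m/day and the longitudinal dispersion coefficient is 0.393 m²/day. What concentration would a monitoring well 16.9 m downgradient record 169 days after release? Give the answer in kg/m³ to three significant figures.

0.148 kg/m³

For an instantaneous plane source, C(x,t) = M/(n_e·A·√(4πDt)) · exp(−(x−vt)²/(4Dt)), with n_e·A the pore (flow) area.
Plume center vt = 0.0487 × 169 = 8.2303 m, so the well at 16.9 m is 8.6697 m downgradient of the peak.
√(4πDt) = 28.89 m, giving peak height M/(n_e·A·√(4πDt)) = 13.6/(0.22 × 10.9 × 28.89) = 0.1963 kg/m³.
(x−vt)²/(4Dt) = (8.6697)²/(4 × 0.393 × 169) = 0.2829; exp(−0.2829) = 0.7536.
C = 0.1963 × 0.7536 = 0.148 kg/m³.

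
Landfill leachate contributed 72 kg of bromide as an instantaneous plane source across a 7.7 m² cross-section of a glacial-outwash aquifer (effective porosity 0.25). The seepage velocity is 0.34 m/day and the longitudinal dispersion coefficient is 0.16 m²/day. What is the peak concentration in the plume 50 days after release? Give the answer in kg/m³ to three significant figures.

3.73 kg/m³

The peak of an instantaneous 1D plume sits at x = vt; there the Gaussian factor is 1 and C_max = M/(n_e·A·√(4πDt)), where n_e·A is the pore area the mass is dissolved in.
√(4πDt) = √(4π × 0.16 × 50) = 10.03 m, so C_max = 72/(0.25 × 7.7 × 10.03) = 3.73 kg/m³.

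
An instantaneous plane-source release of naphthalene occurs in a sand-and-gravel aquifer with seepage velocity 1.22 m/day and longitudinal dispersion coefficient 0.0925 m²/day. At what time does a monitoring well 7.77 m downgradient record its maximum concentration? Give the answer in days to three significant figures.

For the 1D instantaneous-source solution, setting ∂C/∂t = 0 at fixed x gives v²t² + 2Dt − x² = 0, so t = (√(D² + v²x²) − D)/v².
√(D² + v²x²) = √(0.0925² + 1.22² × 7.77²) = 9.480; v² = 1.4884.
t = (9.480 − 0.0925)/1.4884 = 6.31 days (vs. the pure-advection estimate x/v = 6.37 d).

6.31 days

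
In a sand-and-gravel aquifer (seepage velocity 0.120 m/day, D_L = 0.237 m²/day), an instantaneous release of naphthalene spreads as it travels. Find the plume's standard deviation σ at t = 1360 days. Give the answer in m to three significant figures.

25.4 m

Dispersive spreading gives a Gaussian with σ² = 2Dt; advection only shifts the center.
σ = √(2 × 0.237 × 1360) = 25.4 m.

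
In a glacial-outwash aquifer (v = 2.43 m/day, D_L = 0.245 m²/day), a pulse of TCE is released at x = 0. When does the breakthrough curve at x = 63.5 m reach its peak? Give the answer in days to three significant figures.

For the 1D instantaneous-source solution, setting ∂C/∂t = 0 at fixed x gives v²t² + 2Dt − x² = 0, so t = (√(D² + v²x²) − D)/v².
√(D² + v²x²) = √(0.245² + 2.43² × 63.5²) = 154.3; v² = 5.9049.
t = (154.3 − 0.245)/5.9049 = 26.1 days (vs. the pure-advection estimate x/v = 26.1 d).

26.1 days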